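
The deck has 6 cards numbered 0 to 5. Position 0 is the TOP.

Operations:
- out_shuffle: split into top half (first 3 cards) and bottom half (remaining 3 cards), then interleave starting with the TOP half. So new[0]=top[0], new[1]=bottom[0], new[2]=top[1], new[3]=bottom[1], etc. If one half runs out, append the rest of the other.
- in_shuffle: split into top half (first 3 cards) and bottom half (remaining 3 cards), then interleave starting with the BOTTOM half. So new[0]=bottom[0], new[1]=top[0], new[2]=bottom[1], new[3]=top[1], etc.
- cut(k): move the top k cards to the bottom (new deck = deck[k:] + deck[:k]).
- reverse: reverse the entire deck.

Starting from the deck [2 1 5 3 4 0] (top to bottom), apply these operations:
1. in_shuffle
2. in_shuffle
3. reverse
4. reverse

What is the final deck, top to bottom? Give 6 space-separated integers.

Answer: 1 3 0 2 5 4

Derivation:
After op 1 (in_shuffle): [3 2 4 1 0 5]
After op 2 (in_shuffle): [1 3 0 2 5 4]
After op 3 (reverse): [4 5 2 0 3 1]
After op 4 (reverse): [1 3 0 2 5 4]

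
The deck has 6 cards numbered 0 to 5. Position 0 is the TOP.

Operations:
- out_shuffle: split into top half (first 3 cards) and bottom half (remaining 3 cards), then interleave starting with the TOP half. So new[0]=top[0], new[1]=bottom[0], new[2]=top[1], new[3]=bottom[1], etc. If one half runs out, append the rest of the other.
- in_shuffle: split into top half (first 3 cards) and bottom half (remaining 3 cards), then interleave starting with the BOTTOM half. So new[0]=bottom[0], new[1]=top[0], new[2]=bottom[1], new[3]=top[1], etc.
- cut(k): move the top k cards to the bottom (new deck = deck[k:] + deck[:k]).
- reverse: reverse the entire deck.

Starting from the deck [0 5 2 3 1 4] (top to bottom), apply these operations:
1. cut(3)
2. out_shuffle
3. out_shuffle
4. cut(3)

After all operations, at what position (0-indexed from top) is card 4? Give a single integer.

Answer: 0

Derivation:
After op 1 (cut(3)): [3 1 4 0 5 2]
After op 2 (out_shuffle): [3 0 1 5 4 2]
After op 3 (out_shuffle): [3 5 0 4 1 2]
After op 4 (cut(3)): [4 1 2 3 5 0]
Card 4 is at position 0.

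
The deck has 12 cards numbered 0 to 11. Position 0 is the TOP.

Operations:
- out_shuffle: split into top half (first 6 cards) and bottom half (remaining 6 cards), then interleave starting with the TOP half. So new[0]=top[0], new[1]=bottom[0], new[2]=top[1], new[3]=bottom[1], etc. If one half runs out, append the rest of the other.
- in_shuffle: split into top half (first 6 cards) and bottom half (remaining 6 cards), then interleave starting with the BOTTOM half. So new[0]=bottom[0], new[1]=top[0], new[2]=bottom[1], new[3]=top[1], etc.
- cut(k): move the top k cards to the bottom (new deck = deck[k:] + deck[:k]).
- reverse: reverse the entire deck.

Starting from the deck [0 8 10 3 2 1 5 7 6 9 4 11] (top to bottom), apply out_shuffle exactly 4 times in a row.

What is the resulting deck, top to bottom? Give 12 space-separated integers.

Answer: 0 9 7 1 3 8 4 6 5 2 10 11

Derivation:
After op 1 (out_shuffle): [0 5 8 7 10 6 3 9 2 4 1 11]
After op 2 (out_shuffle): [0 3 5 9 8 2 7 4 10 1 6 11]
After op 3 (out_shuffle): [0 7 3 4 5 10 9 1 8 6 2 11]
After op 4 (out_shuffle): [0 9 7 1 3 8 4 6 5 2 10 11]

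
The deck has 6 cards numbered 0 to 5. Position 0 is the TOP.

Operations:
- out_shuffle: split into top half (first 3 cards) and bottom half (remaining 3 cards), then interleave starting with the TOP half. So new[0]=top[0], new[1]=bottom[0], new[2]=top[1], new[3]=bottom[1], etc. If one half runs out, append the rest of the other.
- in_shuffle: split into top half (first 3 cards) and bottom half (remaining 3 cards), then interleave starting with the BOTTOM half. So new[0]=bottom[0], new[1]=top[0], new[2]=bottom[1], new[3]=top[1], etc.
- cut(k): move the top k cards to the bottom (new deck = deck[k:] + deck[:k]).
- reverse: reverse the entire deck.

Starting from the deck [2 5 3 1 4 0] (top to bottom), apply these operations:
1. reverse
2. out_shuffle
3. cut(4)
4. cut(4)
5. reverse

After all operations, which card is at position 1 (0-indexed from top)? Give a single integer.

Answer: 0

Derivation:
After op 1 (reverse): [0 4 1 3 5 2]
After op 2 (out_shuffle): [0 3 4 5 1 2]
After op 3 (cut(4)): [1 2 0 3 4 5]
After op 4 (cut(4)): [4 5 1 2 0 3]
After op 5 (reverse): [3 0 2 1 5 4]
Position 1: card 0.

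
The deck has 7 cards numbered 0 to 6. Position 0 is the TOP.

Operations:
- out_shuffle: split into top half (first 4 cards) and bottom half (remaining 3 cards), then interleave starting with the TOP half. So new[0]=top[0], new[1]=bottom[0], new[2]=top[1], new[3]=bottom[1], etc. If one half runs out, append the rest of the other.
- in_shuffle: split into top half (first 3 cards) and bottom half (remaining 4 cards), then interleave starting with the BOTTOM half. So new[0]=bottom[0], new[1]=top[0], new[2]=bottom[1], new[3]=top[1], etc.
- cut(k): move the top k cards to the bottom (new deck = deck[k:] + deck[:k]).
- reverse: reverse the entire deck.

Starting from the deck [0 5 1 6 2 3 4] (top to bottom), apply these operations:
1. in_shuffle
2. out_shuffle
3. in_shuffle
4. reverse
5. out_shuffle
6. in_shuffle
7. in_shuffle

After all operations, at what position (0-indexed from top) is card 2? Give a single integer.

Answer: 0

Derivation:
After op 1 (in_shuffle): [6 0 2 5 3 1 4]
After op 2 (out_shuffle): [6 3 0 1 2 4 5]
After op 3 (in_shuffle): [1 6 2 3 4 0 5]
After op 4 (reverse): [5 0 4 3 2 6 1]
After op 5 (out_shuffle): [5 2 0 6 4 1 3]
After op 6 (in_shuffle): [6 5 4 2 1 0 3]
After op 7 (in_shuffle): [2 6 1 5 0 4 3]
Card 2 is at position 0.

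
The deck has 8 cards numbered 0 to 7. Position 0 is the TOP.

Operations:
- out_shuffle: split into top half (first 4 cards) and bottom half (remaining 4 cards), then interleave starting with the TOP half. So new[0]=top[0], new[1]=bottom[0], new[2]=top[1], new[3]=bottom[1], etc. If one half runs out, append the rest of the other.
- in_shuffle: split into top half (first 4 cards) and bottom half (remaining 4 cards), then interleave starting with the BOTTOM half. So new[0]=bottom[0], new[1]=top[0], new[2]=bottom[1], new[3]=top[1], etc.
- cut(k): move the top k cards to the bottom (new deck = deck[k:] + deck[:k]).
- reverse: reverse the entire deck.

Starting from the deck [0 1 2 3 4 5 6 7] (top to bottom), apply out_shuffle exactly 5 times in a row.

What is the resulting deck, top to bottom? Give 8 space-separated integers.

After op 1 (out_shuffle): [0 4 1 5 2 6 3 7]
After op 2 (out_shuffle): [0 2 4 6 1 3 5 7]
After op 3 (out_shuffle): [0 1 2 3 4 5 6 7]
After op 4 (out_shuffle): [0 4 1 5 2 6 3 7]
After op 5 (out_shuffle): [0 2 4 6 1 3 5 7]

Answer: 0 2 4 6 1 3 5 7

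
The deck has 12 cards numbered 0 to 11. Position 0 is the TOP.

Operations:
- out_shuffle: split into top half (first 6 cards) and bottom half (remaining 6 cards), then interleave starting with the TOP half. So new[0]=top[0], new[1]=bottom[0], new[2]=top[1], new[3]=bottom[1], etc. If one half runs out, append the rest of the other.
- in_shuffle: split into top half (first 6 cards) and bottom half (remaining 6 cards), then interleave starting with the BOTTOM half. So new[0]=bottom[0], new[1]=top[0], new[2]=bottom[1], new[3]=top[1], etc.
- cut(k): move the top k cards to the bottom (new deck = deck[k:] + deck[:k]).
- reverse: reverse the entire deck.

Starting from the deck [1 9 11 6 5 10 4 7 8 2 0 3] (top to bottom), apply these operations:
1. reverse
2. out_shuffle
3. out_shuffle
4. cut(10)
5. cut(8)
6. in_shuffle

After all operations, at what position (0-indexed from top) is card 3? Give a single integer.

Answer: 0

Derivation:
After op 1 (reverse): [3 0 2 8 7 4 10 5 6 11 9 1]
After op 2 (out_shuffle): [3 10 0 5 2 6 8 11 7 9 4 1]
After op 3 (out_shuffle): [3 8 10 11 0 7 5 9 2 4 6 1]
After op 4 (cut(10)): [6 1 3 8 10 11 0 7 5 9 2 4]
After op 5 (cut(8)): [5 9 2 4 6 1 3 8 10 11 0 7]
After op 6 (in_shuffle): [3 5 8 9 10 2 11 4 0 6 7 1]
Card 3 is at position 0.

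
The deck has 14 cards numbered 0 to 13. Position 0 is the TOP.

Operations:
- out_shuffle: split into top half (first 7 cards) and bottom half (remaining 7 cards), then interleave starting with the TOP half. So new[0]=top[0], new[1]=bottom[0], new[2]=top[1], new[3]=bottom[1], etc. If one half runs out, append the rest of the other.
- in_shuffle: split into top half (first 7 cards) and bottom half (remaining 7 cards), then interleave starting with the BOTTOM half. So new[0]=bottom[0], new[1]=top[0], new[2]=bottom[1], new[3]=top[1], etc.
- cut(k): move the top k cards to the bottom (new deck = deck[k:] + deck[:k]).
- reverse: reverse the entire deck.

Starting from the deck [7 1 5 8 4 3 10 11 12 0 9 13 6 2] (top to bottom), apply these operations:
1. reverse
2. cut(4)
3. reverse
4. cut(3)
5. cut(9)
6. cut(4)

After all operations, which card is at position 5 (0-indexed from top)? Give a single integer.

Answer: 8

Derivation:
After op 1 (reverse): [2 6 13 9 0 12 11 10 3 4 8 5 1 7]
After op 2 (cut(4)): [0 12 11 10 3 4 8 5 1 7 2 6 13 9]
After op 3 (reverse): [9 13 6 2 7 1 5 8 4 3 10 11 12 0]
After op 4 (cut(3)): [2 7 1 5 8 4 3 10 11 12 0 9 13 6]
After op 5 (cut(9)): [12 0 9 13 6 2 7 1 5 8 4 3 10 11]
After op 6 (cut(4)): [6 2 7 1 5 8 4 3 10 11 12 0 9 13]
Position 5: card 8.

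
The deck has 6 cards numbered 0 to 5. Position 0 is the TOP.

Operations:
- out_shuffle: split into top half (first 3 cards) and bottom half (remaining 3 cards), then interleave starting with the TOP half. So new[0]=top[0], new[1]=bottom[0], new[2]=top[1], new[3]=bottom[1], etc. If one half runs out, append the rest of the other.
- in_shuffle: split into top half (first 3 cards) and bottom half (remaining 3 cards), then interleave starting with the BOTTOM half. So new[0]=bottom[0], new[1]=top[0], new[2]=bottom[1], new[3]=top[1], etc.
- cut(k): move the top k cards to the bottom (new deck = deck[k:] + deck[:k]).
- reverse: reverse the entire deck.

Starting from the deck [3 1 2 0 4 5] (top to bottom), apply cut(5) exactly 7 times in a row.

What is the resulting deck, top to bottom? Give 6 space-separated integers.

After op 1 (cut(5)): [5 3 1 2 0 4]
After op 2 (cut(5)): [4 5 3 1 2 0]
After op 3 (cut(5)): [0 4 5 3 1 2]
After op 4 (cut(5)): [2 0 4 5 3 1]
After op 5 (cut(5)): [1 2 0 4 5 3]
After op 6 (cut(5)): [3 1 2 0 4 5]
After op 7 (cut(5)): [5 3 1 2 0 4]

Answer: 5 3 1 2 0 4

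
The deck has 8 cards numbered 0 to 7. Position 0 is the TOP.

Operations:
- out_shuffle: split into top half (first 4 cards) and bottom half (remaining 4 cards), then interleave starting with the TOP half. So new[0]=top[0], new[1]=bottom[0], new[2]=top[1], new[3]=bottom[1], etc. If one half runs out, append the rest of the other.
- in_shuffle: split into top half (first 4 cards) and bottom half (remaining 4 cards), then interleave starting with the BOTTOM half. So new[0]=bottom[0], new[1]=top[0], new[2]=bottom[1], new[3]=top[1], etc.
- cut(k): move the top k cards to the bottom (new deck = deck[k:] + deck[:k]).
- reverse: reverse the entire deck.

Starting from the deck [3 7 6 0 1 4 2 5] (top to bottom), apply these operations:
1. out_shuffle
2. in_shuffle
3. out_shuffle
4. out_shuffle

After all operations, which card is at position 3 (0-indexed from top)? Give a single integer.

After op 1 (out_shuffle): [3 1 7 4 6 2 0 5]
After op 2 (in_shuffle): [6 3 2 1 0 7 5 4]
After op 3 (out_shuffle): [6 0 3 7 2 5 1 4]
After op 4 (out_shuffle): [6 2 0 5 3 1 7 4]
Position 3: card 5.

Answer: 5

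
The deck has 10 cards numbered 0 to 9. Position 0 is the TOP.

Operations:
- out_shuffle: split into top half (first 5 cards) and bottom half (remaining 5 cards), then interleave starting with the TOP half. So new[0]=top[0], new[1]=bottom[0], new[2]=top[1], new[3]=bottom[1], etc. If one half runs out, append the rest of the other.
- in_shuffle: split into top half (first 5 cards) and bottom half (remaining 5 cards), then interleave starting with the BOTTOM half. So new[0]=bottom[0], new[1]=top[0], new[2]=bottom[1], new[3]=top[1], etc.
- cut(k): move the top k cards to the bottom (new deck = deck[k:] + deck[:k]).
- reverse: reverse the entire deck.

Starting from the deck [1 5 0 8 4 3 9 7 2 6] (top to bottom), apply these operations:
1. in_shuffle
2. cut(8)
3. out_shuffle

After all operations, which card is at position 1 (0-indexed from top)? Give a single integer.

Answer: 5

Derivation:
After op 1 (in_shuffle): [3 1 9 5 7 0 2 8 6 4]
After op 2 (cut(8)): [6 4 3 1 9 5 7 0 2 8]
After op 3 (out_shuffle): [6 5 4 7 3 0 1 2 9 8]
Position 1: card 5.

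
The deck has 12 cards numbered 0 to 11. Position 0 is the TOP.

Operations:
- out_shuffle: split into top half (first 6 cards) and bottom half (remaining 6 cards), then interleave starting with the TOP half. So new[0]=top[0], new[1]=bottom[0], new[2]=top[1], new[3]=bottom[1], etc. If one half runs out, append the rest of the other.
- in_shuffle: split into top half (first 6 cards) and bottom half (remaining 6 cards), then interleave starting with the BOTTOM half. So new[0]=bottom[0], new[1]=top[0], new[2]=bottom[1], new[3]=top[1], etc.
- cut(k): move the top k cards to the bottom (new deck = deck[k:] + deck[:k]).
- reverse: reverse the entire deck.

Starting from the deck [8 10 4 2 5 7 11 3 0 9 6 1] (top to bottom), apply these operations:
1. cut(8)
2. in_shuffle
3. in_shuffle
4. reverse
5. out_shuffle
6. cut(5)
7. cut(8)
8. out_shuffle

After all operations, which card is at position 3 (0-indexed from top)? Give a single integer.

After op 1 (cut(8)): [0 9 6 1 8 10 4 2 5 7 11 3]
After op 2 (in_shuffle): [4 0 2 9 5 6 7 1 11 8 3 10]
After op 3 (in_shuffle): [7 4 1 0 11 2 8 9 3 5 10 6]
After op 4 (reverse): [6 10 5 3 9 8 2 11 0 1 4 7]
After op 5 (out_shuffle): [6 2 10 11 5 0 3 1 9 4 8 7]
After op 6 (cut(5)): [0 3 1 9 4 8 7 6 2 10 11 5]
After op 7 (cut(8)): [2 10 11 5 0 3 1 9 4 8 7 6]
After op 8 (out_shuffle): [2 1 10 9 11 4 5 8 0 7 3 6]
Position 3: card 9.

Answer: 9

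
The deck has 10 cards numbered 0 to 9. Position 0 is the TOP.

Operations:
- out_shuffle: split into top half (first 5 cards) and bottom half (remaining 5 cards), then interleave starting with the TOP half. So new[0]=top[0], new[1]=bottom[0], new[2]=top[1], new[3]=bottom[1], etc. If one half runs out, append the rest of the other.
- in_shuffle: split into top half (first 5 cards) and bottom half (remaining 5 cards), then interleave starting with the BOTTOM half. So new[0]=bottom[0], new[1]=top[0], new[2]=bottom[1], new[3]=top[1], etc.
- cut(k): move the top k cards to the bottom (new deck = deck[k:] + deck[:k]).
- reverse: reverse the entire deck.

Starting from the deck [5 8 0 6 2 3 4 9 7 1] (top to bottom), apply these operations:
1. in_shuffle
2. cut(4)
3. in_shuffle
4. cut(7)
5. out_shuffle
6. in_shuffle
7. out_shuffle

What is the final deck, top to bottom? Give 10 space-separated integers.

Answer: 5 8 6 9 2 0 3 4 7 1

Derivation:
After op 1 (in_shuffle): [3 5 4 8 9 0 7 6 1 2]
After op 2 (cut(4)): [9 0 7 6 1 2 3 5 4 8]
After op 3 (in_shuffle): [2 9 3 0 5 7 4 6 8 1]
After op 4 (cut(7)): [6 8 1 2 9 3 0 5 7 4]
After op 5 (out_shuffle): [6 3 8 0 1 5 2 7 9 4]
After op 6 (in_shuffle): [5 6 2 3 7 8 9 0 4 1]
After op 7 (out_shuffle): [5 8 6 9 2 0 3 4 7 1]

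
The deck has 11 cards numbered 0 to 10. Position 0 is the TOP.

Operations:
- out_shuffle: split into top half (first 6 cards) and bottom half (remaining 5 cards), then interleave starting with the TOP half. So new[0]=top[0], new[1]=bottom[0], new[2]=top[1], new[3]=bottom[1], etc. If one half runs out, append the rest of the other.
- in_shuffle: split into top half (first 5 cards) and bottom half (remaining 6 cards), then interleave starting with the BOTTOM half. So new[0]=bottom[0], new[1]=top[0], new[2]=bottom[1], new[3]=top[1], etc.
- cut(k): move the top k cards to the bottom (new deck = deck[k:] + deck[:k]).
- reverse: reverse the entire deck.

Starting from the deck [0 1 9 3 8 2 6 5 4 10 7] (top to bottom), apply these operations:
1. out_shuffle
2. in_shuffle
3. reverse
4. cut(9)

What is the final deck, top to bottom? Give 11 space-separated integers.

Answer: 0 4 2 9 7 5 8 1 10 6 3

Derivation:
After op 1 (out_shuffle): [0 6 1 5 9 4 3 10 8 7 2]
After op 2 (in_shuffle): [4 0 3 6 10 1 8 5 7 9 2]
After op 3 (reverse): [2 9 7 5 8 1 10 6 3 0 4]
After op 4 (cut(9)): [0 4 2 9 7 5 8 1 10 6 3]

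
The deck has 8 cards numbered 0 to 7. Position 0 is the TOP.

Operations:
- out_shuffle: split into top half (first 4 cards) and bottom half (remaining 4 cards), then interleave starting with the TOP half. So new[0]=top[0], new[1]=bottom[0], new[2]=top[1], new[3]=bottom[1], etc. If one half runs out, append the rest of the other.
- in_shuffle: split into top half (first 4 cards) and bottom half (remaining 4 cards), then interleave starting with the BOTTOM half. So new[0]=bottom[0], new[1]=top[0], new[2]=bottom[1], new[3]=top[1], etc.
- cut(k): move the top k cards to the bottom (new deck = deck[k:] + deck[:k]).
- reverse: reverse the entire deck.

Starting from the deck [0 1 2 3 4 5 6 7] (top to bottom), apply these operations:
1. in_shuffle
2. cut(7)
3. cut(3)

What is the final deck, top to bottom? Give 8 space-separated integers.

Answer: 5 1 6 2 7 3 4 0

Derivation:
After op 1 (in_shuffle): [4 0 5 1 6 2 7 3]
After op 2 (cut(7)): [3 4 0 5 1 6 2 7]
After op 3 (cut(3)): [5 1 6 2 7 3 4 0]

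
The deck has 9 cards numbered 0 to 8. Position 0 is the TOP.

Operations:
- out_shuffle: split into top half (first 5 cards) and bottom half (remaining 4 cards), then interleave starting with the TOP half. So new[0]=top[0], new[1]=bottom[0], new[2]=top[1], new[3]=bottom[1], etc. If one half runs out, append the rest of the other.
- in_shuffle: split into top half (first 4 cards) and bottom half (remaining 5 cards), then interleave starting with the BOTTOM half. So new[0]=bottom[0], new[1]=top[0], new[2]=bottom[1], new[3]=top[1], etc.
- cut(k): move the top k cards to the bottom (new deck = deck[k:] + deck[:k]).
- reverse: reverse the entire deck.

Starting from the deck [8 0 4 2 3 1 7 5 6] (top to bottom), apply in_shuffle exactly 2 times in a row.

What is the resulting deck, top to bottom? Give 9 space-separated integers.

Answer: 7 3 4 8 5 1 2 0 6

Derivation:
After op 1 (in_shuffle): [3 8 1 0 7 4 5 2 6]
After op 2 (in_shuffle): [7 3 4 8 5 1 2 0 6]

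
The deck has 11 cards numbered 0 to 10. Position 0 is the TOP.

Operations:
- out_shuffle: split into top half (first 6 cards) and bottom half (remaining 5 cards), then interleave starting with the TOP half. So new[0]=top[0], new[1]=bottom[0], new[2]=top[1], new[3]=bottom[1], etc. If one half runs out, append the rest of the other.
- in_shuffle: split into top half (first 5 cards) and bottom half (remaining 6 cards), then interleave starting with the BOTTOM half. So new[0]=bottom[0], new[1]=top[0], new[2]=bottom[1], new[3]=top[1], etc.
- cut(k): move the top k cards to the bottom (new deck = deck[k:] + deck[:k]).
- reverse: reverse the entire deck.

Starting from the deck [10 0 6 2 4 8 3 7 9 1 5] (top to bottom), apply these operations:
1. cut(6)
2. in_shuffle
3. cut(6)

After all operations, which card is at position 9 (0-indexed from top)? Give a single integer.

After op 1 (cut(6)): [3 7 9 1 5 10 0 6 2 4 8]
After op 2 (in_shuffle): [10 3 0 7 6 9 2 1 4 5 8]
After op 3 (cut(6)): [2 1 4 5 8 10 3 0 7 6 9]
Position 9: card 6.

Answer: 6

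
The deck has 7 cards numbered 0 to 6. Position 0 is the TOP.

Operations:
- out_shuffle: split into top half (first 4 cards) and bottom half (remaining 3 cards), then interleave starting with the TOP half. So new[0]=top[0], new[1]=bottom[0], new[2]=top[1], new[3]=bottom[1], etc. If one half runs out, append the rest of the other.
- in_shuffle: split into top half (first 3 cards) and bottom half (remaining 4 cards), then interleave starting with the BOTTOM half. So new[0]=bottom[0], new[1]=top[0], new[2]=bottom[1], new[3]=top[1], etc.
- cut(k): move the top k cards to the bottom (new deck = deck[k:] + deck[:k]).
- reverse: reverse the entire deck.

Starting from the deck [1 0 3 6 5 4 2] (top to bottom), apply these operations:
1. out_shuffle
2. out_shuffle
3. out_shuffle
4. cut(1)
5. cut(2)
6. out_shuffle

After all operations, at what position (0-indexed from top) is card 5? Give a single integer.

After op 1 (out_shuffle): [1 5 0 4 3 2 6]
After op 2 (out_shuffle): [1 3 5 2 0 6 4]
After op 3 (out_shuffle): [1 0 3 6 5 4 2]
After op 4 (cut(1)): [0 3 6 5 4 2 1]
After op 5 (cut(2)): [6 5 4 2 1 0 3]
After op 6 (out_shuffle): [6 1 5 0 4 3 2]
Card 5 is at position 2.

Answer: 2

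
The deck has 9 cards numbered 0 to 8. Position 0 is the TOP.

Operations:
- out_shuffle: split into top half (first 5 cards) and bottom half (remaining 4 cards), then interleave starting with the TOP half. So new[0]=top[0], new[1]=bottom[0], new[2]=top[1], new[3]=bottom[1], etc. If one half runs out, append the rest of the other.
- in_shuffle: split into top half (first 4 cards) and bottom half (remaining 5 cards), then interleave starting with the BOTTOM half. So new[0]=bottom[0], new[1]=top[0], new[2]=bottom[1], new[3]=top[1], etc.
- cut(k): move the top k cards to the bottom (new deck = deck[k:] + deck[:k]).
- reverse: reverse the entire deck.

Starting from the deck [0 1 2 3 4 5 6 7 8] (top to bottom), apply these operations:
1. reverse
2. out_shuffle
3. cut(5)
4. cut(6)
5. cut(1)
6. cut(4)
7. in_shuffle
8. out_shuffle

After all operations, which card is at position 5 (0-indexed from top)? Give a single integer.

Answer: 3

Derivation:
After op 1 (reverse): [8 7 6 5 4 3 2 1 0]
After op 2 (out_shuffle): [8 3 7 2 6 1 5 0 4]
After op 3 (cut(5)): [1 5 0 4 8 3 7 2 6]
After op 4 (cut(6)): [7 2 6 1 5 0 4 8 3]
After op 5 (cut(1)): [2 6 1 5 0 4 8 3 7]
After op 6 (cut(4)): [0 4 8 3 7 2 6 1 5]
After op 7 (in_shuffle): [7 0 2 4 6 8 1 3 5]
After op 8 (out_shuffle): [7 8 0 1 2 3 4 5 6]
Position 5: card 3.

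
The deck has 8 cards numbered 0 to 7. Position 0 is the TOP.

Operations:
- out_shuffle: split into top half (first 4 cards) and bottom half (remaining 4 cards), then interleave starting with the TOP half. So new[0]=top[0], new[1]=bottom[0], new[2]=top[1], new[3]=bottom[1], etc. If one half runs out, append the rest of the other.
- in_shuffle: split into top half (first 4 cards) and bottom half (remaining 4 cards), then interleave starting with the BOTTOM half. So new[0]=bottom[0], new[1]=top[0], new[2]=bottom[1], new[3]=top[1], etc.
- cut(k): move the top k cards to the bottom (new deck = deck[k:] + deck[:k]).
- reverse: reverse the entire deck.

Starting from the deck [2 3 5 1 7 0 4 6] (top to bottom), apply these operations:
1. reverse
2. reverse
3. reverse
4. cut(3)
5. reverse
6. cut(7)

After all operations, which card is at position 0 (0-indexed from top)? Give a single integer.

Answer: 7

Derivation:
After op 1 (reverse): [6 4 0 7 1 5 3 2]
After op 2 (reverse): [2 3 5 1 7 0 4 6]
After op 3 (reverse): [6 4 0 7 1 5 3 2]
After op 4 (cut(3)): [7 1 5 3 2 6 4 0]
After op 5 (reverse): [0 4 6 2 3 5 1 7]
After op 6 (cut(7)): [7 0 4 6 2 3 5 1]
Position 0: card 7.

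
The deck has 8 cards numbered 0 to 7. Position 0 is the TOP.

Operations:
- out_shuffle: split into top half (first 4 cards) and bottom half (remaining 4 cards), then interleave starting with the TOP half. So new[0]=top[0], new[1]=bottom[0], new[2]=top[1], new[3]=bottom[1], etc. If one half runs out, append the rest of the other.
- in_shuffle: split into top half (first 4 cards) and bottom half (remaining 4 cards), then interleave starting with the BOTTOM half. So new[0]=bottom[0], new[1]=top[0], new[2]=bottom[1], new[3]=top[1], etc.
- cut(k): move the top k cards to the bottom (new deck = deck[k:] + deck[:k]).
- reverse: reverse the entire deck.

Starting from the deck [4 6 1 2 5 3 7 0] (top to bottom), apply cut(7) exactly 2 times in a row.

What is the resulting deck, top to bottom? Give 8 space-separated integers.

After op 1 (cut(7)): [0 4 6 1 2 5 3 7]
After op 2 (cut(7)): [7 0 4 6 1 2 5 3]

Answer: 7 0 4 6 1 2 5 3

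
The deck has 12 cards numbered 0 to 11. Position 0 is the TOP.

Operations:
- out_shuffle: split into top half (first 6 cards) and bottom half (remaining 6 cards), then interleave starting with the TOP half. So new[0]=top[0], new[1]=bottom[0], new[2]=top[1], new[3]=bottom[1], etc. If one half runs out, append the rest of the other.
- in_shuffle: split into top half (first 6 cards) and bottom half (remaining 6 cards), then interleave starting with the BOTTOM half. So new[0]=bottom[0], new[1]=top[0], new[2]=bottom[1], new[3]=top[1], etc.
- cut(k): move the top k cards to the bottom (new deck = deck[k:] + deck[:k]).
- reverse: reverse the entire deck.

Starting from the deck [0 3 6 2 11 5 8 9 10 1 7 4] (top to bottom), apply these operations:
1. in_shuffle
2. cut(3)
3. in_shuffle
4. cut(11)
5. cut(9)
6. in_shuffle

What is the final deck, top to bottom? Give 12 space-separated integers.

Answer: 4 0 10 2 5 9 6 7 8 11 1 3

Derivation:
After op 1 (in_shuffle): [8 0 9 3 10 6 1 2 7 11 4 5]
After op 2 (cut(3)): [3 10 6 1 2 7 11 4 5 8 0 9]
After op 3 (in_shuffle): [11 3 4 10 5 6 8 1 0 2 9 7]
After op 4 (cut(11)): [7 11 3 4 10 5 6 8 1 0 2 9]
After op 5 (cut(9)): [0 2 9 7 11 3 4 10 5 6 8 1]
After op 6 (in_shuffle): [4 0 10 2 5 9 6 7 8 11 1 3]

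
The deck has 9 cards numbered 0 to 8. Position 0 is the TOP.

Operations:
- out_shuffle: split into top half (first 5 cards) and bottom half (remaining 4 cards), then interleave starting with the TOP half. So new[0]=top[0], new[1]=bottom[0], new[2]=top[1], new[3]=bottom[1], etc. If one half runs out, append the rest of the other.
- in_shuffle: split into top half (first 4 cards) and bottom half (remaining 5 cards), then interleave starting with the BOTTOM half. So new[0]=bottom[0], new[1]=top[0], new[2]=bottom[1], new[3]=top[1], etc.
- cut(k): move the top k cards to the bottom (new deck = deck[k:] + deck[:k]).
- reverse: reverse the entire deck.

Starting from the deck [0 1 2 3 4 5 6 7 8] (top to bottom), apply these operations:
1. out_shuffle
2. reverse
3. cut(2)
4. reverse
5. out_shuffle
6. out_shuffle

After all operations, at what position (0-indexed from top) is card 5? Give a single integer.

Answer: 3

Derivation:
After op 1 (out_shuffle): [0 5 1 6 2 7 3 8 4]
After op 2 (reverse): [4 8 3 7 2 6 1 5 0]
After op 3 (cut(2)): [3 7 2 6 1 5 0 4 8]
After op 4 (reverse): [8 4 0 5 1 6 2 7 3]
After op 5 (out_shuffle): [8 6 4 2 0 7 5 3 1]
After op 6 (out_shuffle): [8 7 6 5 4 3 2 1 0]
Card 5 is at position 3.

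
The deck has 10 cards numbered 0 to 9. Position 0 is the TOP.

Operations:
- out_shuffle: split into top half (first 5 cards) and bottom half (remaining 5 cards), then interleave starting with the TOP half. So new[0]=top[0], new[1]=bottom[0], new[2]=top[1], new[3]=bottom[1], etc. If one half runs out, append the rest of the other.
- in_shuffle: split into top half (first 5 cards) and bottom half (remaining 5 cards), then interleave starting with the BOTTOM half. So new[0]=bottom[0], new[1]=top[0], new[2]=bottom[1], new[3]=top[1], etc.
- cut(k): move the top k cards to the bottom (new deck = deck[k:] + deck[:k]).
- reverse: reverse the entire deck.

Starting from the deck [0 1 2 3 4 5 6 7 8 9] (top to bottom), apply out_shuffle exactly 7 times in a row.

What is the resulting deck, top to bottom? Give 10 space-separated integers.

After op 1 (out_shuffle): [0 5 1 6 2 7 3 8 4 9]
After op 2 (out_shuffle): [0 7 5 3 1 8 6 4 2 9]
After op 3 (out_shuffle): [0 8 7 6 5 4 3 2 1 9]
After op 4 (out_shuffle): [0 4 8 3 7 2 6 1 5 9]
After op 5 (out_shuffle): [0 2 4 6 8 1 3 5 7 9]
After op 6 (out_shuffle): [0 1 2 3 4 5 6 7 8 9]
After op 7 (out_shuffle): [0 5 1 6 2 7 3 8 4 9]

Answer: 0 5 1 6 2 7 3 8 4 9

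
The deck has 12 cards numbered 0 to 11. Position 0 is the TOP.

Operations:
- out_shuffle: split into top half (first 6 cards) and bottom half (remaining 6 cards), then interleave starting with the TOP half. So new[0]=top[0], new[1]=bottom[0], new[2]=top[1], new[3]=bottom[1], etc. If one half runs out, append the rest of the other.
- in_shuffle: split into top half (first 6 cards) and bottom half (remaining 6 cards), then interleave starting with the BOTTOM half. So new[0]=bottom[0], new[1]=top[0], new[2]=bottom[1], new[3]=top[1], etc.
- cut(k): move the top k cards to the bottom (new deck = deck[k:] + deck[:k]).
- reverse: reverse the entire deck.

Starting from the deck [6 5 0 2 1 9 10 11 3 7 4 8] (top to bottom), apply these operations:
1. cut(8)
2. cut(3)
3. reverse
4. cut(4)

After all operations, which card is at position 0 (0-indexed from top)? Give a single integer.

Answer: 10

Derivation:
After op 1 (cut(8)): [3 7 4 8 6 5 0 2 1 9 10 11]
After op 2 (cut(3)): [8 6 5 0 2 1 9 10 11 3 7 4]
After op 3 (reverse): [4 7 3 11 10 9 1 2 0 5 6 8]
After op 4 (cut(4)): [10 9 1 2 0 5 6 8 4 7 3 11]
Position 0: card 10.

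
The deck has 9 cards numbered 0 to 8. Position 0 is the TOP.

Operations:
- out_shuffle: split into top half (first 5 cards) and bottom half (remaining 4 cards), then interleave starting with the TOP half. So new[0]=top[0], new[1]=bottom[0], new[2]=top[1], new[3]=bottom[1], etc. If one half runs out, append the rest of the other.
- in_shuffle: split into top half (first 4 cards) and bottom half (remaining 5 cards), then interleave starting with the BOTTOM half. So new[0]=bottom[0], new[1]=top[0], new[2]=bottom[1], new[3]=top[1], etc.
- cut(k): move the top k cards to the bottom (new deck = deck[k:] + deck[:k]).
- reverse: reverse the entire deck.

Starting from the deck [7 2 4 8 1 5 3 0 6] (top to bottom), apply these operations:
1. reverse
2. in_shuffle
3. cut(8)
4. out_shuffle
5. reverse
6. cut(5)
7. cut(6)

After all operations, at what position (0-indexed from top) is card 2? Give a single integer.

After op 1 (reverse): [6 0 3 5 1 8 4 2 7]
After op 2 (in_shuffle): [1 6 8 0 4 3 2 5 7]
After op 3 (cut(8)): [7 1 6 8 0 4 3 2 5]
After op 4 (out_shuffle): [7 4 1 3 6 2 8 5 0]
After op 5 (reverse): [0 5 8 2 6 3 1 4 7]
After op 6 (cut(5)): [3 1 4 7 0 5 8 2 6]
After op 7 (cut(6)): [8 2 6 3 1 4 7 0 5]
Card 2 is at position 1.

Answer: 1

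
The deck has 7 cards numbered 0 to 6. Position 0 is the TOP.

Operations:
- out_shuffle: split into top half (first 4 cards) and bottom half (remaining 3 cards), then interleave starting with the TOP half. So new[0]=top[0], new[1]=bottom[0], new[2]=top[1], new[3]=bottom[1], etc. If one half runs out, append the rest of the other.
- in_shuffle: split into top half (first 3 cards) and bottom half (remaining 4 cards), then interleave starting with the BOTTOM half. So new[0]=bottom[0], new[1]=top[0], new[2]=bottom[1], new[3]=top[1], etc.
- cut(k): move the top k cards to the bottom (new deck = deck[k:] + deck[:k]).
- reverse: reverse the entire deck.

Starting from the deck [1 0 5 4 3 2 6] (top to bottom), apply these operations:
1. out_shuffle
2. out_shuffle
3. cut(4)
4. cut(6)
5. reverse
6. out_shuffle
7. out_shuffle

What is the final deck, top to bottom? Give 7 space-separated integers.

After op 1 (out_shuffle): [1 3 0 2 5 6 4]
After op 2 (out_shuffle): [1 5 3 6 0 4 2]
After op 3 (cut(4)): [0 4 2 1 5 3 6]
After op 4 (cut(6)): [6 0 4 2 1 5 3]
After op 5 (reverse): [3 5 1 2 4 0 6]
After op 6 (out_shuffle): [3 4 5 0 1 6 2]
After op 7 (out_shuffle): [3 1 4 6 5 2 0]

Answer: 3 1 4 6 5 2 0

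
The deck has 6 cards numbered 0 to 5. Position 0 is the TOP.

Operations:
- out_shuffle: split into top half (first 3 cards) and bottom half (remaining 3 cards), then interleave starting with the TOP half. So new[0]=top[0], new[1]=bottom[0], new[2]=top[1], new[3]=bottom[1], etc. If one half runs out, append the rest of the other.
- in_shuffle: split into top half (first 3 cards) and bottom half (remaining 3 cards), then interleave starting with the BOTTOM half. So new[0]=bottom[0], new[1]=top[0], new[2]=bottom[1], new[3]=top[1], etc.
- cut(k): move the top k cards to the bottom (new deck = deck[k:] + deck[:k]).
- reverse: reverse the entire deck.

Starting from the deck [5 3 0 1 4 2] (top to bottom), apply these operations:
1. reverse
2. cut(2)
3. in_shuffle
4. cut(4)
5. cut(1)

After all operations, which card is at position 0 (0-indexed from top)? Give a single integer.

Answer: 3

Derivation:
After op 1 (reverse): [2 4 1 0 3 5]
After op 2 (cut(2)): [1 0 3 5 2 4]
After op 3 (in_shuffle): [5 1 2 0 4 3]
After op 4 (cut(4)): [4 3 5 1 2 0]
After op 5 (cut(1)): [3 5 1 2 0 4]
Position 0: card 3.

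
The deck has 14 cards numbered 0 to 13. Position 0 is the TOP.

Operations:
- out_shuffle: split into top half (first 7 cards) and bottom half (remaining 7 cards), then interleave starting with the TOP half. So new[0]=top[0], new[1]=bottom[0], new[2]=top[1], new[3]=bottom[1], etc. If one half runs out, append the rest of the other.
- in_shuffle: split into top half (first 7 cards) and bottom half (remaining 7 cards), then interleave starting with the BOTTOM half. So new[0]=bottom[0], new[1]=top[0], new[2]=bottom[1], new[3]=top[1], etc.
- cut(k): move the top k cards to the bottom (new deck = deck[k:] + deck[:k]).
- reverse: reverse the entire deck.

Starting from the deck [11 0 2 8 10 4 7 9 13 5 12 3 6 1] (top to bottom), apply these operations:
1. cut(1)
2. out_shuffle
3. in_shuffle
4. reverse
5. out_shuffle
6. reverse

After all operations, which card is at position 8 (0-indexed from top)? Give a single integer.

After op 1 (cut(1)): [0 2 8 10 4 7 9 13 5 12 3 6 1 11]
After op 2 (out_shuffle): [0 13 2 5 8 12 10 3 4 6 7 1 9 11]
After op 3 (in_shuffle): [3 0 4 13 6 2 7 5 1 8 9 12 11 10]
After op 4 (reverse): [10 11 12 9 8 1 5 7 2 6 13 4 0 3]
After op 5 (out_shuffle): [10 7 11 2 12 6 9 13 8 4 1 0 5 3]
After op 6 (reverse): [3 5 0 1 4 8 13 9 6 12 2 11 7 10]
Position 8: card 6.

Answer: 6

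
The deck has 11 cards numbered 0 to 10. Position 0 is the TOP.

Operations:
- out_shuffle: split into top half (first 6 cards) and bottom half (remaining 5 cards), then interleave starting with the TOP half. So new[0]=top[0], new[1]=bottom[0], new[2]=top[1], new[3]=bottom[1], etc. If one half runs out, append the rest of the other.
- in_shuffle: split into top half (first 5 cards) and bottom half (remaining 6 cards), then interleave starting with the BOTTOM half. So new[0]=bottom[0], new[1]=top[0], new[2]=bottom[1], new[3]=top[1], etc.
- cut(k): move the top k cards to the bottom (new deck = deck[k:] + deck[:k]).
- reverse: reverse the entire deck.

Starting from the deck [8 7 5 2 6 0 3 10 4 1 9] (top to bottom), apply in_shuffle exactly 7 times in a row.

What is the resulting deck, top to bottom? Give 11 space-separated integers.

Answer: 10 6 7 1 3 2 8 4 0 5 9

Derivation:
After op 1 (in_shuffle): [0 8 3 7 10 5 4 2 1 6 9]
After op 2 (in_shuffle): [5 0 4 8 2 3 1 7 6 10 9]
After op 3 (in_shuffle): [3 5 1 0 7 4 6 8 10 2 9]
After op 4 (in_shuffle): [4 3 6 5 8 1 10 0 2 7 9]
After op 5 (in_shuffle): [1 4 10 3 0 6 2 5 7 8 9]
After op 6 (in_shuffle): [6 1 2 4 5 10 7 3 8 0 9]
After op 7 (in_shuffle): [10 6 7 1 3 2 8 4 0 5 9]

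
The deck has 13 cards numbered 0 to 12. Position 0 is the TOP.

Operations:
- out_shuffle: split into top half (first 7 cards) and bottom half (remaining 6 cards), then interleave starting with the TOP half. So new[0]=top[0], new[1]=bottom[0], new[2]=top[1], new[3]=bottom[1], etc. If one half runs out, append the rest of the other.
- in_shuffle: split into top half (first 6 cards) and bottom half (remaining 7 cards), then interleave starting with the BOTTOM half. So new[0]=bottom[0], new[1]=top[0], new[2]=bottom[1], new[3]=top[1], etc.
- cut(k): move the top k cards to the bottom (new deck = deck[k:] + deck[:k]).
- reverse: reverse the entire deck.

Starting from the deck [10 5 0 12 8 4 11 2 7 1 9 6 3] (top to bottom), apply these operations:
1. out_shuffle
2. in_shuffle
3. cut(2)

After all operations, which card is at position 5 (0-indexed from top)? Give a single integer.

Answer: 7

Derivation:
After op 1 (out_shuffle): [10 2 5 7 0 1 12 9 8 6 4 3 11]
After op 2 (in_shuffle): [12 10 9 2 8 5 6 7 4 0 3 1 11]
After op 3 (cut(2)): [9 2 8 5 6 7 4 0 3 1 11 12 10]
Position 5: card 7.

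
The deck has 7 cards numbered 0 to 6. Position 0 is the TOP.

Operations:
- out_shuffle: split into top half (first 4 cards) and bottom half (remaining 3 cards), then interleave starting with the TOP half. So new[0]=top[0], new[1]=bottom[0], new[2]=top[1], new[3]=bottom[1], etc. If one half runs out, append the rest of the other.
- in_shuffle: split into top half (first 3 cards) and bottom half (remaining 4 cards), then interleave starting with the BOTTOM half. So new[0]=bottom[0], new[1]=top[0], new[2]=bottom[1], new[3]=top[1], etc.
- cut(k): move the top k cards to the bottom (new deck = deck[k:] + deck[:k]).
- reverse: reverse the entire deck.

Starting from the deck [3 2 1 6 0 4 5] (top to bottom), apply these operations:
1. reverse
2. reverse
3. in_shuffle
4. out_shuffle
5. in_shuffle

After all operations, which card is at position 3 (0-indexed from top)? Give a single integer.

Answer: 4

Derivation:
After op 1 (reverse): [5 4 0 6 1 2 3]
After op 2 (reverse): [3 2 1 6 0 4 5]
After op 3 (in_shuffle): [6 3 0 2 4 1 5]
After op 4 (out_shuffle): [6 4 3 1 0 5 2]
After op 5 (in_shuffle): [1 6 0 4 5 3 2]
Position 3: card 4.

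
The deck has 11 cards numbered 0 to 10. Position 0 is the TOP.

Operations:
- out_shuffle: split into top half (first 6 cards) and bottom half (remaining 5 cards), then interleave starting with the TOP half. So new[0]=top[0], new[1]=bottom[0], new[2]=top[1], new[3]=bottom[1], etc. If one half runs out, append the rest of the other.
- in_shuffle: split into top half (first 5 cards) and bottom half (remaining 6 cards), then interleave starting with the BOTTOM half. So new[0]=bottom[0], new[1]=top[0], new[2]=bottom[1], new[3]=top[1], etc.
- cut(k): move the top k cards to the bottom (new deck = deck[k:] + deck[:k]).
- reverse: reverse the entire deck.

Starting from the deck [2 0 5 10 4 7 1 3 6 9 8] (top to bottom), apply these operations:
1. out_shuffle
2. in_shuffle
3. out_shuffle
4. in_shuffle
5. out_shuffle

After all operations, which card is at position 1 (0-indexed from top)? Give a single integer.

After op 1 (out_shuffle): [2 1 0 3 5 6 10 9 4 8 7]
After op 2 (in_shuffle): [6 2 10 1 9 0 4 3 8 5 7]
After op 3 (out_shuffle): [6 4 2 3 10 8 1 5 9 7 0]
After op 4 (in_shuffle): [8 6 1 4 5 2 9 3 7 10 0]
After op 5 (out_shuffle): [8 9 6 3 1 7 4 10 5 0 2]
Position 1: card 9.

Answer: 9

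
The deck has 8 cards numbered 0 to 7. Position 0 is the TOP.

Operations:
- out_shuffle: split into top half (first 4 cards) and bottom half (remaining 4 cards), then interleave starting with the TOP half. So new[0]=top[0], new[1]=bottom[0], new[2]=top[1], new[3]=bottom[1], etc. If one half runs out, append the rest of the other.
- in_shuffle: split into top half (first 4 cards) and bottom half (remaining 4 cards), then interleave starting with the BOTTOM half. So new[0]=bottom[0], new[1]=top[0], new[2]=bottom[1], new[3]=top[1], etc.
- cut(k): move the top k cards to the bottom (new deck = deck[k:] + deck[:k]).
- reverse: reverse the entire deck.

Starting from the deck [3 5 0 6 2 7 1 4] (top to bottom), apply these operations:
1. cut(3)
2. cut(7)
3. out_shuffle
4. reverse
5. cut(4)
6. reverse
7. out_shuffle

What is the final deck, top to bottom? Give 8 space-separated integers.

After op 1 (cut(3)): [6 2 7 1 4 3 5 0]
After op 2 (cut(7)): [0 6 2 7 1 4 3 5]
After op 3 (out_shuffle): [0 1 6 4 2 3 7 5]
After op 4 (reverse): [5 7 3 2 4 6 1 0]
After op 5 (cut(4)): [4 6 1 0 5 7 3 2]
After op 6 (reverse): [2 3 7 5 0 1 6 4]
After op 7 (out_shuffle): [2 0 3 1 7 6 5 4]

Answer: 2 0 3 1 7 6 5 4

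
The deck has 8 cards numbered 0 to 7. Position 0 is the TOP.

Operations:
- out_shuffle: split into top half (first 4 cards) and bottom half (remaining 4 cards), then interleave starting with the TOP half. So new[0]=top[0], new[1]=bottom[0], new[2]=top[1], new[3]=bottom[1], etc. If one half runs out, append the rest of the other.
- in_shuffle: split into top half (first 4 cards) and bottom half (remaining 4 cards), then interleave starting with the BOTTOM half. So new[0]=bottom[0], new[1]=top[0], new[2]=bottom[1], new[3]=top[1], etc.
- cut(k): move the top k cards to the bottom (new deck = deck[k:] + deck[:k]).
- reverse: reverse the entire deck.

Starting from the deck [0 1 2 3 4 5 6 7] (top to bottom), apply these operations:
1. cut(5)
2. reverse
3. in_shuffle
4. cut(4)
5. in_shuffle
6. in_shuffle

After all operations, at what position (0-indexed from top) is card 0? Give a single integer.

Answer: 1

Derivation:
After op 1 (cut(5)): [5 6 7 0 1 2 3 4]
After op 2 (reverse): [4 3 2 1 0 7 6 5]
After op 3 (in_shuffle): [0 4 7 3 6 2 5 1]
After op 4 (cut(4)): [6 2 5 1 0 4 7 3]
After op 5 (in_shuffle): [0 6 4 2 7 5 3 1]
After op 6 (in_shuffle): [7 0 5 6 3 4 1 2]
Card 0 is at position 1.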